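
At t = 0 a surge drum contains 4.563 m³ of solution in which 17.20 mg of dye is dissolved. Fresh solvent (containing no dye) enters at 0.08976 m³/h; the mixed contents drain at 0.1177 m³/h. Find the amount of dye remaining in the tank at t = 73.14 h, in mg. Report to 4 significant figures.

1.409 mg

Let m(t) be the amount of dye. Volume: V(t) = V₀ + (Q_in − Q_out) t = 4.563 − 0.0279400 t; V(73.14) = 2.51947 m³.
Species balance (pure solvent in): dm/dt = −Q_out · m/V(t).
Separate: dm/m = −Q_out dt/V(t) ⇒ ln(m/m₀) = −(Q_out/(Q_in−Q_out)) ln(V/V₀).
m = m₀ (V₀/V)^(Q_out/(Q_in−Q_out)) = 17.20 × (4.563/2.51947)^(-4.21260) = 1.40904 mg.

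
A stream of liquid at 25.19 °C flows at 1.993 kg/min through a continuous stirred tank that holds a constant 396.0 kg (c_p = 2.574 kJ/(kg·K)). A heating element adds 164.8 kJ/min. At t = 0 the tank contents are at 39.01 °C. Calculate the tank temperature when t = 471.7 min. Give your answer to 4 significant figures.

Heat balance on the well-mixed liquid: M c_p dT/dt = ṁ c_p (T_in − T) + 164.8.
Rearrange: dT/dt = (T_ss − T)/τ with τ = M/ṁ = 198.695 min and T_ss = T_in + Q̇/(ṁ c_p) = 57.3149 °C.
Solution: T(t) = T_ss + (T₀ − T_ss) e^(−t/τ).
T(471.7) = 57.3149 + (-18.3049)·e^(−471.7/198.695) = 57.3149 + (-18.3049)·0.0931089 = 55.6105 °C.

55.61 °C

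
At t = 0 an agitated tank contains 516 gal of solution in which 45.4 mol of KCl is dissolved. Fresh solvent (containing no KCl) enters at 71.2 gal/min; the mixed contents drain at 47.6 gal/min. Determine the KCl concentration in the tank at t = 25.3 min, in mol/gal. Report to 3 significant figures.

0.00865 mol/gal

Let m(t) be the amount of KCl. Volume: V(t) = V₀ + (Q_in − Q_out) t = 516 + 23.600 t; V(25.3) = 1113.1 gal.
Solute balance: dm/dt = 0 − Q_out C = −Q_out m/V(t).
dm/m = −Q_out dt/(V₀ + 23.600 t); integrating gives ln(m/m₀) = −(Q_out/(Q_in−Q_out)) ln(V/V₀).
m = m₀ (V₀/V)^(Q_out/(Q_in−Q_out)) = 45.4 × (516/1113.1)^(2.0169) = 9.6304 mol.
C = m/V = 9.6304/1113.1 = 0.0086520 mol/gal.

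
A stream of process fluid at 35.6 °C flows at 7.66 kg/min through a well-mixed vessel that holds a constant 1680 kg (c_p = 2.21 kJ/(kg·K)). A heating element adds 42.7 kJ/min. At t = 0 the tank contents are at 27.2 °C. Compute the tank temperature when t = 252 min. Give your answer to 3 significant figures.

Energy balance: M c_p dT/dt = ṁ c_p (T_in − T) + 42.7.
Rearrange: dT/dt = (T_ss − T)/τ with τ = M/ṁ = 219.32 min and T_ss = T_in + Q̇/(ṁ c_p) = 38.122 °C.
Integrating: T(t) = T_ss + (T₀ − T_ss) e^(−t/τ).
T(252) = 38.122 + (-10.922)·e^(−252/219.32) = 38.122 + (-10.922)·0.31695 = 34.660 °C.

34.7 °C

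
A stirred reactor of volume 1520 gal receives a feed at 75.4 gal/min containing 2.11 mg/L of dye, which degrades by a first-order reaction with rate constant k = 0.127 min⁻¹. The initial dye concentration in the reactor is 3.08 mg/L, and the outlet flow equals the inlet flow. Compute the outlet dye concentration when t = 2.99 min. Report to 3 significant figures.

2.06 mg/L

V dC/dt = Q(C_in − C) − k V C.
This is linear with rate a = Q/V + k = 0.17661 min⁻¹.
C_ss = Q C_in/(Q + kV) = 0.59266 mg/L; C(t) = C_ss + (C₀ − C_ss) e^(−a t).
C(2.99) = 0.59266 + (2.4873)·e^(−0.17661·2.99) = 0.59266 + (2.4873)·0.58975 = 2.0596 mg/L.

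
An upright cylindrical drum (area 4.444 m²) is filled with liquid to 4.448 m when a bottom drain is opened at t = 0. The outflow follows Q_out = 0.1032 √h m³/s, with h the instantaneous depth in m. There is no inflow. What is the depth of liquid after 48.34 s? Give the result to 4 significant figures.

2.396 m

Unsteady balance on liquid volume: A dh/dt = −0.1032 √h.
∫ h^(−1/2) dh = −(0.1032/A) ∫ dt, giving 2√h = 2√h₀ − (0.1032/A) t.
√h = √4.448 − 0.1032·48.34/(2·4.444) = 2.10903 − 0.561284 = 1.54774.
h = 1.54774² = 2.39551 m.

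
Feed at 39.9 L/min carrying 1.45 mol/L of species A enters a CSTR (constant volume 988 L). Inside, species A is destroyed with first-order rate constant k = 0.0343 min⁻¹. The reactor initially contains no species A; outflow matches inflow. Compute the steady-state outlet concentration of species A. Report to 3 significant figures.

0.784 mol/L

Accumulation = in − out − consumed: V dC/dt = Q C_in − Q C − k V C.
At steady state: 0 = Q C_in − (Q + kV) C_ss, so C_ss = Q C_in/(Q + kV).
C_ss = 39.9·1.45/(39.9 + 0.0343·988) = 57.855/73.788 = 0.78407 mol/L.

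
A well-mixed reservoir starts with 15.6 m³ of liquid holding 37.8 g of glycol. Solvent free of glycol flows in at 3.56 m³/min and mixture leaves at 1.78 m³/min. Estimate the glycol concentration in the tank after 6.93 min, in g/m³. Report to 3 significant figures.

Total volume: dV/dt = Q_in − Q_out = 1.7800 m³/min, so V(t) = 15.6 + 1.7800 t and V(6.93) = 27.935 m³.
No glycol enters, so dm/dt = −Q_out · (m/V).
Separate: dm/m = −Q_out dt/V(t) ⇒ ln(m/m₀) = −(Q_out/(Q_in−Q_out)) ln(V/V₀).
m = m₀ (V₀/V)^(Q_out/(Q_in−Q_out)) = 37.8 × (15.6/27.935)^(1.0000) = 21.109 g.
C = m/V = 21.109/27.935 = 0.75563 g/m³.

0.756 g/m³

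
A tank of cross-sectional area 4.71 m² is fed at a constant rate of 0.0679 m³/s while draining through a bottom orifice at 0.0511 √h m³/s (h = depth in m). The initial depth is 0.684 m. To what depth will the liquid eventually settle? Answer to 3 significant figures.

1.77 m

Level balance: A dh/dt = 0.0679 − 0.0511 √h. Setting dh/dt = 0:
Q_in = 0.0511 √h_ss ⇒ √h_ss = 0.0679/0.0511 = 1.3288.
h_ss = 1.3288² = 1.7656 m. (Since h₀ = 0.684 m < h_ss, the level will rise toward this value.)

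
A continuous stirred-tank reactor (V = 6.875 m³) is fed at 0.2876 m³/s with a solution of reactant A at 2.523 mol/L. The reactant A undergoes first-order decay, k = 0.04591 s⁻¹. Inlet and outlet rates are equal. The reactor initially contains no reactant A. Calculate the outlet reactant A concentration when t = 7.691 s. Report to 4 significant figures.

Accumulation = in − out − consumed: V dC/dt = Q C_in − Q C − k V C.
This is linear with rate a = Q/V + k = 0.0877427 s⁻¹.
C_ss = Q C_in/(Q + kV) = 1.20288 mol/L; C(t) = C_ss + (C₀ − C_ss) e^(−a t).
C(7.691) = 1.20288 + (-1.20288)·e^(−0.0877427·7.691) = 1.20288 + (-1.20288)·0.509243 = 0.590321 mol/L.

0.5903 mol/L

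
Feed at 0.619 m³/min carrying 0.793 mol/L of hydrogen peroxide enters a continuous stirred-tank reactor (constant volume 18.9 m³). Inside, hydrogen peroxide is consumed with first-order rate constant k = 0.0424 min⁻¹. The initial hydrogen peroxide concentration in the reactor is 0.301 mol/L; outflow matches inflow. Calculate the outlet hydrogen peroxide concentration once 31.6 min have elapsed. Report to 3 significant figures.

0.341 mol/L

V dC/dt = Q(C_in − C) − k V C.
This is linear with rate a = Q/V + k = 0.075151 min⁻¹.
C_ss = Q C_in/(Q + kV) = 0.34559 mol/L; C(t) = C_ss + (C₀ − C_ss) e^(−a t).
C(31.6) = 0.34559 + (-0.044593)·e^(−0.075151·31.6) = 0.34559 + (-0.044593)·0.093035 = 0.34144 mol/L.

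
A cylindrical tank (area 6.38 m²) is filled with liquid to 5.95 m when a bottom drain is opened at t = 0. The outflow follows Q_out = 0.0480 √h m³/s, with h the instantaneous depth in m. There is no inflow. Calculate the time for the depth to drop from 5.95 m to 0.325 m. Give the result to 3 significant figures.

Volume balance on the tank: A dh/dt = −0.0480 √h.
Separate and integrate: 2(√h − √h₀) = −(0.0480/A) t.
t = 2A(√h₀ − √h)/0.0480 = 2·6.38·(√5.95 − √0.325)/0.0480
  = 12.760 × (2.4393 − 0.57009) / 0.0480 = 496.89 s.

497 s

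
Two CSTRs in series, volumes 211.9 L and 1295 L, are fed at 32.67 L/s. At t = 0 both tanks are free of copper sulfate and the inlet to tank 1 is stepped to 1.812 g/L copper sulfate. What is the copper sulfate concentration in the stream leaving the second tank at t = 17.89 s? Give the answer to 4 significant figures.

0.4549 g/L

Species balance on tank i: dCᵢ/dt = (Cᵢ₋₁ − Cᵢ)/τᵢ with τᵢ = Vᵢ/Q.
τ₁ = 211.9/32.67 = 6.48607 s; τ₂ = 1295/32.67 = 39.6388 s.
Tank 1: C₁ = C_in(1 − e^(−t/τ₁)). Tank 2 (τ₁ ≠ τ₂): C₂ = C_in[1 − (τ₁ e^(−t/τ₁) − τ₂ e^(−t/τ₂))/(τ₁ − τ₂)].
At t = 17.89: e^(−t/τ₁) = 0.0634047, e^(−t/τ₂) = 0.636784.
C₂ = 1.812·[1 − (6.48607·0.0634047 − 39.6388·0.636784)/(-33.1527)] = 1.812·0.251039 = 0.454883 g/L.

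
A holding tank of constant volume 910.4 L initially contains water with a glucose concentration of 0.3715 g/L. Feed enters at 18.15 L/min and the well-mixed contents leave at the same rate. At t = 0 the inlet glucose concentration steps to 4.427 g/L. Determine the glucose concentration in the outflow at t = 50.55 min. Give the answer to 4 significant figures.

Unsteady species balance (constant V, well mixed): V dC/dt = Q(C_in − C).
So dC/dt = (C_in − C)/τ with τ = V/Q = 910.4/18.15 = 50.1598 min.
C approaches C_in exponentially: C(t) = C_in + (C₀ − C_in) e^(−t/τ).
C(50.55) = 4.427 + (0.3715 − 4.427)·e^(−50.55/50.1598) = 4.427 + (-4.05550)·0.365029 = 2.94663 g/L.

2.947 g/L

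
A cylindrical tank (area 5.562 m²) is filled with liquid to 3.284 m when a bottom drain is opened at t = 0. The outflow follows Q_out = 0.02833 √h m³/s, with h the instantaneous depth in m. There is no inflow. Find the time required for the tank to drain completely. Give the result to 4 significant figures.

711.6 s

Mass balance (ρ constant): A dh/dt = −0.02833 √h.
Separate and integrate: 2(√h − √h₀) = −(0.02833/A) t.
Tank is empty when √h = 0: t_empty = 2A√h₀/0.02833.
t_empty = 2·5.562·√3.284/0.02833 = 11.1240·1.81218/0.02833 = 711.567 s.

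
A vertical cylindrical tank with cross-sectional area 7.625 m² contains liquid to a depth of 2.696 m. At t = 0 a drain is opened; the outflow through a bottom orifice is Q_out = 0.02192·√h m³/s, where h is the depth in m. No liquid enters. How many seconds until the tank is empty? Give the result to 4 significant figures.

1142 s

With no inflow, A dh/dt = −0.02192 √h.
Separate and integrate: 2(√h − √h₀) = −(0.02192/A) t.
Set h = 0: 2√h₀ = (0.02192/A) t_empty ⇒ t_empty = 2A√h₀/0.02192.
t_empty = 2·7.625·√2.696/0.02192 = 15.2500·1.64195/0.02192 = 1142.32 s.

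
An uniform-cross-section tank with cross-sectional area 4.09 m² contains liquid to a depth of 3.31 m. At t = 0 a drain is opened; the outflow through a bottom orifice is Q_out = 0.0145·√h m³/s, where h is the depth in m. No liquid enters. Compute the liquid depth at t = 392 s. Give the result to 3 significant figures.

Accumulation of liquid (constant cross-section A): A dh/dt = −0.0145 √h.
Separate and integrate: 2(√h − √h₀) = −(0.0145/A) t.
√h = √3.31 − 0.0145·392/(2·4.09) = 1.8193 − 0.69487 = 1.1245.
h = 1.1245² = 1.2644 m.

1.26 m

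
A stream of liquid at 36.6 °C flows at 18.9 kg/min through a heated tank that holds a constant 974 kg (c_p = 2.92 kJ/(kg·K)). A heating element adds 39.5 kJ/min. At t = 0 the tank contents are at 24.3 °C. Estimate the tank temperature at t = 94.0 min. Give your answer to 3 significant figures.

Unsteady energy balance on the tank contents: M c_p dT/dt = ṁ c_p (T_in − T) + 39.5.
τ = M/ṁ = 51.534 min; T_ss = T_in + Q̇/(ṁ c_p) = 36.6 + 39.5/(18.9·2.92) = 37.316 °C.
Integrating: T(t) = T_ss + (T₀ − T_ss) e^(−t/τ).
T(94.0) = 37.316 + (-13.016)·e^(−94.0/51.534) = 37.316 + (-13.016)·0.16137 = 35.215 °C.

35.2 °C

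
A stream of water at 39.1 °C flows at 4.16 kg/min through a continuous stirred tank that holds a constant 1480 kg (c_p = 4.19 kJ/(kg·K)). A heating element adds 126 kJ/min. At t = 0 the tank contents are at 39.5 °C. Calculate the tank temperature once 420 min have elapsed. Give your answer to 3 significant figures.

M c_p dT/dt = ṁ c_p (T_in − T) + Q̇.
τ = M/ṁ = 355.77 min; T_ss = T_in + Q̇/(ṁ c_p) = 39.1 + 126/(4.16·4.19) = 46.329 °C.
Solution: T(t) = T_ss + (T₀ − T_ss) e^(−t/τ).
T(420) = 46.329 + (-6.8287)·e^(−420/355.77) = 46.329 + (-6.8287)·0.30711 = 44.232 °C.

44.2 °C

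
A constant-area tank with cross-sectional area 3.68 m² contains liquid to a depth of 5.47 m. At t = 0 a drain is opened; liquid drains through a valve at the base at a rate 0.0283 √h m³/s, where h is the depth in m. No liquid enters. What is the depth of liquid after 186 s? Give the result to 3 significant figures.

2.64 m

Mass balance (ρ constant): A dh/dt = −0.0283 √h.
Separate and integrate: 2(√h − √h₀) = −(0.0283/A) t.
√h = √5.47 − 0.0283·186/(2·3.68) = 2.3388 − 0.71519 = 1.6236.
h = 1.6236² = 2.6361 m.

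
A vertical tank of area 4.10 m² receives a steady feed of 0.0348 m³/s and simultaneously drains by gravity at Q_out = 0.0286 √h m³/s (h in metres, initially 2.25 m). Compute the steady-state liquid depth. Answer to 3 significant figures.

1.48 m

Mass balance (ρ constant): A dh/dt = Q_in − 0.0286 √h. At steady state dh/dt = 0:
Q_in = 0.0286 √h_ss ⇒ √h_ss = 0.0348/0.0286 = 1.2168.
h_ss = 1.2168² = 1.4806 m. (Since h₀ = 2.25 m > h_ss, the level will fall toward this value.)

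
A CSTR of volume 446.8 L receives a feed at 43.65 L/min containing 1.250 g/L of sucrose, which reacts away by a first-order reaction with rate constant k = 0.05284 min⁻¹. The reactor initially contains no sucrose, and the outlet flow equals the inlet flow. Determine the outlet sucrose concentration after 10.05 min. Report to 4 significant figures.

0.6325 g/L

V dC/dt = Q(C_in − C) − k V C.
This is linear with rate a = Q/V + k = 0.150535 min⁻¹.
C_ss = Q C_in/(Q + kV) = 0.811231 g/L; C(t) = C_ss + (C₀ − C_ss) e^(−a t).
C(10.05) = 0.811231 + (-0.811231)·e^(−0.150535·10.05) = 0.811231 + (-0.811231)·0.220276 = 0.632536 g/L.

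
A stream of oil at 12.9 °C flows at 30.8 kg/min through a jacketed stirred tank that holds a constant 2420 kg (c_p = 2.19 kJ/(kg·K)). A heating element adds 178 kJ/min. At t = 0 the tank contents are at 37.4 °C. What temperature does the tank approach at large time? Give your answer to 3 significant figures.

15.5 °C

Unsteady energy balance on the tank contents: M c_p dT/dt = ṁ c_p (T_in − T) + 178.
At steady state dT/dt = 0 ⇒ T_ss = T_in + Q̇/(ṁ c_p) = 12.9 + 178/(30.8·2.19) = 15.539 °C.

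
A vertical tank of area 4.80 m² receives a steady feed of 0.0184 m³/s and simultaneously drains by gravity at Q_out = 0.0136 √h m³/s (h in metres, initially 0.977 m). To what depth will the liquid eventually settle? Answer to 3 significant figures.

1.83 m

Unsteady balance on liquid volume: A dh/dt = Q_in − 0.0136 √h. At steady state dh/dt = 0:
Q_in = 0.0136 √h_ss ⇒ √h_ss = 0.0184/0.0136 = 1.3529.
h_ss = 1.3529² = 1.8304 m. (Since h₀ = 0.977 m < h_ss, the level will rise toward this value.)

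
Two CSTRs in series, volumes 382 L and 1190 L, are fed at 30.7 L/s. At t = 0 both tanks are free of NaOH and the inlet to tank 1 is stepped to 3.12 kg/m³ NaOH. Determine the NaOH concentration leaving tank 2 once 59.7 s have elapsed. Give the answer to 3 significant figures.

2.15 kg/m³

Each tank obeys Vᵢ dCᵢ/dt = Q(Cᵢ₋₁ − Cᵢ), so τᵢ = Vᵢ/Q.
τ₁ = 382/30.7 = 12.443 s; τ₂ = 1190/30.7 = 38.762 s.
Solving the cascade with C₁(0)=C₂(0)=0 gives C₂(t) = C_in[1 − (τ₁ e^(−t/τ₁) − τ₂ e^(−t/τ₂))/(τ₁ − τ₂)].
At t = 59.7: e^(−t/τ₁) = 0.0082472, e^(−t/τ₂) = 0.21435.
C₂ = 3.12·[1 − (12.443·0.0082472 − 38.762·0.21435)/(-26.319)] = 3.12·0.68821 = 2.1472 kg/m³.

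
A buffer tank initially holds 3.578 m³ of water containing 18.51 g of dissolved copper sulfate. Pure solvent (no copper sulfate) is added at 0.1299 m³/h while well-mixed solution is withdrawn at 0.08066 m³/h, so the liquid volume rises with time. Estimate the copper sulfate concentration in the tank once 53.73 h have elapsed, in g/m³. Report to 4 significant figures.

1.201 g/m³

Let m(t) be the amount of copper sulfate. Volume: V(t) = V₀ + (Q_in − Q_out) t = 3.578 + 0.0492400 t; V(53.73) = 6.22367 m³.
Solute balance: dm/dt = 0 − Q_out C = −Q_out m/V(t).
dm/m = −Q_out dt/(V₀ + 0.0492400 t); integrating gives ln(m/m₀) = −(Q_out/(Q_in−Q_out)) ln(V/V₀).
m = m₀ (V₀/V)^(Q_out/(Q_in−Q_out)) = 18.51 × (3.578/6.22367)^(1.63810) = 7.47477 g.
C = m/V = 7.47477/6.22367 = 1.20102 g/m³.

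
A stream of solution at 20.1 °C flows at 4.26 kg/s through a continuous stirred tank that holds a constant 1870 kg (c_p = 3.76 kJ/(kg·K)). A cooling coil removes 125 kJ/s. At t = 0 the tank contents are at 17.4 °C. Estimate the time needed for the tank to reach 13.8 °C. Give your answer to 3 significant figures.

536 s

M c_p dT/dt = ṁ c_p (T_in − T) − Q̇.
τ = M/ṁ = 438.97 s; T_ss = T_in − Q̇/(ṁ c_p) = 12.296 °C.
T(t) = T_ss + (T₀ − T_ss) e^(−t/τ). Set T = 13.8:
e^(−t/τ) = (13.8 − 12.296)/(17.4 − 12.296) = 0.29466
t = −438.97 · ln(0.29466) = 536.39 s.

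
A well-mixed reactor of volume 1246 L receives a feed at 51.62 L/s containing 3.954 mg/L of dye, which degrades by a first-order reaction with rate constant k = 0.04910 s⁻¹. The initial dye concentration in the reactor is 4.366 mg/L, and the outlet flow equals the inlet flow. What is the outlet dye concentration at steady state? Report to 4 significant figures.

1.809 mg/L

Accumulation = in − out − consumed: V dC/dt = Q C_in − Q C − k V C.
Steady state (dC/dt = 0): C_ss = Q C_in/(Q + kV) = C_in/(1 + kV/Q).
C_ss = 51.62·3.954/(51.62 + 0.04910·1246) = 204.105/112.799 = 1.80947 mg/L.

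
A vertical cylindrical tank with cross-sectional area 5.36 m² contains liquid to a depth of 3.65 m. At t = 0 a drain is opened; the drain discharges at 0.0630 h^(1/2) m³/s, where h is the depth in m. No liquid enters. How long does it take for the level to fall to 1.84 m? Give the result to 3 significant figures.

94.3 s

Volume balance on the tank: A dh/dt = −0.0630 √h.
Separate and integrate: 2(√h − √h₀) = −(0.0630/A) t.
t = 2A(√h₀ − √h)/0.0630 = 2·5.36·(√3.65 − √1.84)/0.0630
  = 10.720 × (1.9105 − 1.3565) / 0.0630 = 94.273 s.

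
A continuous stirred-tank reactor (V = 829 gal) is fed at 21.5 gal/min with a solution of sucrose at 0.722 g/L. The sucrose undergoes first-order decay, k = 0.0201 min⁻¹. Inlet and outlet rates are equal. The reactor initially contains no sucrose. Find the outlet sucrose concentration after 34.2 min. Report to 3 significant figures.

V dC/dt = Q(C_in − C) − k V C.
dC/dt = (Q/V) C_in − (Q/V + k) C; effective rate a = Q/V + k = 0.025935 + 0.0201 = 0.046035 min⁻¹.
C_ss = Q C_in/(Q + kV) = 0.40676 g/L; C(t) = C_ss + (C₀ − C_ss) e^(−a t).
C(34.2) = 0.40676 + (-0.40676)·e^(−0.046035·34.2) = 0.40676 + (-0.40676)·0.20713 = 0.32250 g/L.

0.323 g/L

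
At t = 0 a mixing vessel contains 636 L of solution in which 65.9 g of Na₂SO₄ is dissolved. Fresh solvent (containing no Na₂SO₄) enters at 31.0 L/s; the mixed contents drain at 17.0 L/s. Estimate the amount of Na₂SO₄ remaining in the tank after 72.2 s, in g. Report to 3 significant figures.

20.8 g

Let m(t) be the amount of Na₂SO₄. Volume: V(t) = V₀ + (Q_in − Q_out) t = 636 + 14.000 t; V(72.2) = 1646.8 L.
Solute balance: dm/dt = 0 − Q_out C = −Q_out m/V(t).
dm/m = −Q_out dt/(V₀ + 14.000 t); integrating gives ln(m/m₀) = −(Q_out/(Q_in−Q_out)) ln(V/V₀).
m = m₀ (V₀/V)^(Q_out/(Q_in−Q_out)) = 65.9 × (636/1646.8)^(1.2143) = 20.757 g.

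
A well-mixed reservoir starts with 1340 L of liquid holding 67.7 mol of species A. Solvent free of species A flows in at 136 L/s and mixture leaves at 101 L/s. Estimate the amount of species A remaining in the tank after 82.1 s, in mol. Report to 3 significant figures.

Total volume: dV/dt = Q_in − Q_out = 35.000 L/s, so V(t) = 1340 + 35.000 t and V(82.1) = 4213.5 L.
Solute balance: dm/dt = 0 − Q_out C = −Q_out m/V(t).
Separate: dm/m = −Q_out dt/V(t) ⇒ ln(m/m₀) = −(Q_out/(Q_in−Q_out)) ln(V/V₀).
m = m₀ (V₀/V)^(Q_out/(Q_in−Q_out)) = 67.7 × (1340/4213.5)^(2.8857) = 2.4822 mol.

2.48 mol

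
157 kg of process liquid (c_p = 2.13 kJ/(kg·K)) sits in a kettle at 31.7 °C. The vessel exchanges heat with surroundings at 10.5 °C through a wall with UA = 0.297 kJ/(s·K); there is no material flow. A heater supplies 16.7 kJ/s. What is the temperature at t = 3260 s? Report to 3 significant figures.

64.8 °C

Unsteady energy balance on the tank contents: M c_p dT/dt = −UA(T − T_amb) + Q̇.
dT/dt = (T_ss − T)/τ with T_ss = T_amb + Q̇/UA = 10.5 + 16.7/0.297 = 66.729 °C, τ = M c_p/UA = 157·2.13/0.297 = 1126.0 s.
T approaches T_ss exponentially: T(t) = T_ss + (T₀ − T_ss) e^(−t/τ).
T(3260) = 66.729 + (-35.029)·0.055282 = 64.792 °C.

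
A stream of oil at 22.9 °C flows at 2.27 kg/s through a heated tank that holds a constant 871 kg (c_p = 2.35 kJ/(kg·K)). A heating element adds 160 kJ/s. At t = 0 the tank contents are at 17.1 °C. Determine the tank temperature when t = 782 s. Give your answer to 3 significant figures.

48.2 °C

M c_p dT/dt = ṁ c_p (T_in − T) + Q̇.
τ = M/ṁ = 383.70 s; T_ss = T_in + Q̇/(ṁ c_p) = 22.9 + 160/(2.27·2.35) = 52.893 °C.
This is linear first-order; T(t) = T_ss + (T₀ − T_ss) e^(−t/τ).
T(782) = 52.893 + (-35.793)·e^(−782/383.70) = 52.893 + (-35.793)·0.13028 = 48.230 °C.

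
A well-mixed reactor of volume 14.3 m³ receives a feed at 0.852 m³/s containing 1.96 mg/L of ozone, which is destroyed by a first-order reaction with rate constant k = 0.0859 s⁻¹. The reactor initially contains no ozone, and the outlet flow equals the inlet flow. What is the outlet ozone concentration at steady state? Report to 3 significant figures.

Species balance: V dC/dt = Q C_in − Q C − k V C.
At steady state: 0 = Q C_in − (Q + kV) C_ss, so C_ss = Q C_in/(Q + kV).
C_ss = 0.852·1.96/(0.852 + 0.0859·14.3) = 1.6699/2.0804 = 0.80270 mg/L.

0.803 mg/L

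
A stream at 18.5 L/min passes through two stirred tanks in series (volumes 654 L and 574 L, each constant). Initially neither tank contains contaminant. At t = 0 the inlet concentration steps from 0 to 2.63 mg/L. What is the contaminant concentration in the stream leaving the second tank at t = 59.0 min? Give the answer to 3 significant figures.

1.40 mg/L

Each tank obeys Vᵢ dCᵢ/dt = Q(Cᵢ₋₁ − Cᵢ), so τᵢ = Vᵢ/Q.
τ₁ = 654/18.5 = 35.351 min; τ₂ = 574/18.5 = 31.027 min.
Tank 1: C₁ = C_in(1 − e^(−t/τ₁)). Tank 2 (τ₁ ≠ τ₂): C₂ = C_in[1 − (τ₁ e^(−t/τ₁) − τ₂ e^(−t/τ₂))/(τ₁ − τ₂)].
At t = 59.0: e^(−t/τ₁) = 0.18844, e^(−t/τ₂) = 0.14933.
C₂ = 2.63·[1 − (35.351·0.18844 − 31.027·0.14933)/(4.3243)] = 2.63·0.53095 = 1.3964 mg/L.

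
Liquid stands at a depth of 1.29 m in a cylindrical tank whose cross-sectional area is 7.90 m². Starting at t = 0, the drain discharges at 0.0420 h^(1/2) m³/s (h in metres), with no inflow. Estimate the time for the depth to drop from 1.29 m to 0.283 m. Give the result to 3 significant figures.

227 s

Accumulation of liquid (constant cross-section A): A dh/dt = −0.0420 √h.
Separate and integrate: 2(√h − √h₀) = −(0.0420/A) t.
t = 2A(√h₀ − √h)/0.0420 = 2·7.90·(√1.29 − √0.283)/0.0420
  = 15.800 × (1.1358 − 0.53198) / 0.0420 = 227.15 s.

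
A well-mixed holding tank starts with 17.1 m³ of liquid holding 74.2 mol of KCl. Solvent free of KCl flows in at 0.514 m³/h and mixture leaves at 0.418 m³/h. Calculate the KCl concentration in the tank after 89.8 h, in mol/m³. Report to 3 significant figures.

0.488 mol/m³

Total volume: dV/dt = Q_in − Q_out = 0.096000 m³/h, so V(t) = 17.1 + 0.096000 t and V(89.8) = 25.721 m³.
Species balance (pure solvent in): dm/dt = −Q_out · m/V(t).
Separate: dm/m = −Q_out dt/V(t) ⇒ ln(m/m₀) = −(Q_out/(Q_in−Q_out)) ln(V/V₀).
m = m₀ (V₀/V)^(Q_out/(Q_in−Q_out)) = 74.2 × (17.1/25.721)^(4.3542) = 12.545 mol.
C = m/V = 12.545/25.721 = 0.48773 mol/m³.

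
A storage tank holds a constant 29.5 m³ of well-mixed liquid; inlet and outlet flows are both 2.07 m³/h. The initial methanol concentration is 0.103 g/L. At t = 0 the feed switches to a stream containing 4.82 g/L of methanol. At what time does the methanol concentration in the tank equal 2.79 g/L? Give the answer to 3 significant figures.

Species balance: V dC/dt = Q(C_in − C) ⇒ τ = V/Q = 14.251 h.
C(t) = C_in + (C₀ − C_in) e^(−t/τ). Set C = 2.79 and solve for t:
e^(−t/τ) = (C − C_in)/(C₀ − C_in) = (2.79 − 4.82)/(0.103 − 4.82) = 0.43036
t = −τ ln(…) = 14.251 × 0.84314 = 12.016 h.

12.0 h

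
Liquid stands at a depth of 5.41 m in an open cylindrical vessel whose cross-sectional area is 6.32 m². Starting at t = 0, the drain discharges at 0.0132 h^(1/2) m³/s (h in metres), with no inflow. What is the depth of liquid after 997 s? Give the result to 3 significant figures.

1.65 m

A dh/dt = −Q_out = −0.0132 √h.
Separate and integrate: 2(√h − √h₀) = −(0.0132/A) t.
√h = √5.41 − 0.0132·997/(2·6.32) = 2.3259 − 1.0412 = 1.2848.
h = 1.2848² = 1.6506 m.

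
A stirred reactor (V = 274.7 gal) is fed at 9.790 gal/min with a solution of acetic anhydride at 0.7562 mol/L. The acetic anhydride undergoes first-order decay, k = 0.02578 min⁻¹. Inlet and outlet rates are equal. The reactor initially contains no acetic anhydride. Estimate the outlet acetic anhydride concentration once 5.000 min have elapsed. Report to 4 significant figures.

0.1160 mol/L

Accumulation = in − out − consumed: V dC/dt = Q C_in − Q C − k V C.
This is linear with rate a = Q/V + k = 0.0614189 min⁻¹.
C_ss = Q C_in/(Q + kV) = 0.438792 mol/L; C(t) = C_ss + (C₀ − C_ss) e^(−a t).
C(5.000) = 0.438792 + (-0.438792)·e^(−0.0614189·5.000) = 0.438792 + (-0.438792)·0.735581 = 0.116025 mol/L.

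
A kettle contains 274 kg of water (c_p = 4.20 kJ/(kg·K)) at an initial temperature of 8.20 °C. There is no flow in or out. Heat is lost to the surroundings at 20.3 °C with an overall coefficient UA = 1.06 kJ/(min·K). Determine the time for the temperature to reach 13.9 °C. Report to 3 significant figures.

M c_p dT/dt = −UA(T − T_amb).
τ = M c_p/UA = 1085.7 min; T_ss = T_amb = 20.300 °C.
T(t) = T_ss + (T₀ − T_ss)e^(−t/τ); set T = 13.9:
t = −τ ln[(T − T_ss)/(T₀ − T_ss)] = −1085.7 · ln(0.52893) = 691.47 min.

691 min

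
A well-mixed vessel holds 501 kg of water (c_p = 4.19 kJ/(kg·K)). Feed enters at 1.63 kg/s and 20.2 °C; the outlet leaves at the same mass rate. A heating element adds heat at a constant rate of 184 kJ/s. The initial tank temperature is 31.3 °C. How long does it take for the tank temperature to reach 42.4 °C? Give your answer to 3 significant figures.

371 s

Energy balance: M c_p dT/dt = ṁ c_p (T_in − T) + 184.
τ = M/ṁ = 307.36 s; T_ss = T_in + Q̇/(ṁ c_p) = 47.141 °C.
T(t) = T_ss + (T₀ − T_ss) e^(−t/τ). Set T = 42.4:
e^(−t/τ) = (42.4 − 47.141)/(31.3 − 47.141) = 0.29929
t = −307.36 · ln(0.29929) = 370.78 s.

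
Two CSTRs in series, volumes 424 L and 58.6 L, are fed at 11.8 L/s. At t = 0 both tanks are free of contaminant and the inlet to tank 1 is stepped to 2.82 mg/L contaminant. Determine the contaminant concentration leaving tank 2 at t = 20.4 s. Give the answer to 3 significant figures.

Each tank obeys Vᵢ dCᵢ/dt = Q(Cᵢ₋₁ − Cᵢ), so τᵢ = Vᵢ/Q.
τ₁ = 424/11.8 = 35.932 s; τ₂ = 58.6/11.8 = 4.9661 s.
Solving the cascade with C₁(0)=C₂(0)=0 gives C₂(t) = C_in[1 − (τ₁ e^(−t/τ₁) − τ₂ e^(−t/τ₂))/(τ₁ − τ₂)].
At t = 20.4: e^(−t/τ₁) = 0.56681, e^(−t/τ₂) = 0.016443.
C₂ = 2.82·[1 − (35.932·0.56681 − 4.9661·0.016443)/(30.966)] = 2.82·0.34493 = 0.97270 mg/L.

0.973 mg/L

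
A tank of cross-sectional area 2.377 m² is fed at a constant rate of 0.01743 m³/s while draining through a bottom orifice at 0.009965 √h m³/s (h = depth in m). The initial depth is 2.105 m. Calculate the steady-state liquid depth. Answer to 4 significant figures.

3.059 m

Level balance: A dh/dt = 0.01743 − 0.009965 √h. Setting dh/dt = 0:
Q_in = 0.009965 √h_ss ⇒ √h_ss = 0.01743/0.009965 = 1.74912.
h_ss = 1.74912² = 3.05943 m. (Since h₀ = 2.105 m < h_ss, the level will rise toward this value.)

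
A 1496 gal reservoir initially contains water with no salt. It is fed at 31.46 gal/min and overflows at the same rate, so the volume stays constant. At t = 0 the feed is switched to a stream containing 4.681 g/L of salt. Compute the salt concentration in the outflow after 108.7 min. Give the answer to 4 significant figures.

Accumulation = in − out for the solute gives V dC/dt = Q(C_in − C).
Time constant τ = V/Q = 1496/31.46 = 47.5524 min.
Solution: C(t) = C_in + (C₀ − C_in) e^(−t/τ).
C(108.7) = 4.681 + (0 − 4.681)·e^(−108.7/47.5524) = 4.681 + (-4.68100)·0.101683 = 4.20502 g/L.

4.205 g/L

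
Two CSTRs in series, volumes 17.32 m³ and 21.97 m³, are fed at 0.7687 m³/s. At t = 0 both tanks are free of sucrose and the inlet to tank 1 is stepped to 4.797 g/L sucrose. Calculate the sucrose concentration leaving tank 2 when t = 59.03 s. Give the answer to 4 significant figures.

3.225 g/L

Each tank obeys Vᵢ dCᵢ/dt = Q(Cᵢ₋₁ − Cᵢ), so τᵢ = Vᵢ/Q.
τ₁ = 17.32/0.7687 = 22.5315 s; τ₂ = 21.97/0.7687 = 28.5807 s.
Tank 1: C₁ = C_in(1 − e^(−t/τ₁)). Tank 2 (τ₁ ≠ τ₂): C₂ = C_in[1 − (τ₁ e^(−t/τ₁) − τ₂ e^(−t/τ₂))/(τ₁ − τ₂)].
At t = 59.03: e^(−t/τ₁) = 0.0728114, e^(−t/τ₂) = 0.126770.
C₂ = 4.797·[1 − (22.5315·0.0728114 − 28.5807·0.126770)/(-6.04917)] = 4.797·0.672247 = 3.22477 g/L.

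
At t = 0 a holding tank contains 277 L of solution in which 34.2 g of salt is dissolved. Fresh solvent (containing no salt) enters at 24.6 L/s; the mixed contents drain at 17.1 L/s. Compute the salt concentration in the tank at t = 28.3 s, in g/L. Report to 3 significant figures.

Let m(t) be the amount of salt. Volume: V(t) = V₀ + (Q_in − Q_out) t = 277 + 7.5000 t; V(28.3) = 489.25 L.
Solute balance: dm/dt = 0 − Q_out C = −Q_out m/V(t).
dm/m = −Q_out dt/(V₀ + 7.5000 t); integrating gives ln(m/m₀) = −(Q_out/(Q_in−Q_out)) ln(V/V₀).
m = m₀ (V₀/V)^(Q_out/(Q_in−Q_out)) = 34.2 × (277/489.25)^(2.2800) = 9.3487 g.
C = m/V = 9.3487/489.25 = 0.019108 g/L.

0.0191 g/L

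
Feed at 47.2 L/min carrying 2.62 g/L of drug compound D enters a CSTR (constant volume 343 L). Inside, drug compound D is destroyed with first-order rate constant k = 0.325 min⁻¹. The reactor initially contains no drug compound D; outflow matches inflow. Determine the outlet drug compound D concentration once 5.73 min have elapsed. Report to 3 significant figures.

Accumulation = in − out − consumed: V dC/dt = Q C_in − Q C − k V C.
This is linear with rate a = Q/V + k = 0.46261 min⁻¹.
C_ss = Q C_in/(Q + kV) = 0.77935 g/L; C(t) = C_ss + (C₀ − C_ss) e^(−a t).
C(5.73) = 0.77935 + (-0.77935)·e^(−0.46261·5.73) = 0.77935 + (-0.77935)·0.070598 = 0.72433 g/L.

0.724 g/L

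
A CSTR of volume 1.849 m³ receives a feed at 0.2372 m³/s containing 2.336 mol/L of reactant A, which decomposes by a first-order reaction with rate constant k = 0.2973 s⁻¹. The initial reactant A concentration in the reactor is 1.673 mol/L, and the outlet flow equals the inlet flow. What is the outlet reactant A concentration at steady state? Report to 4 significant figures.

Species balance: V dC/dt = Q C_in − Q C − k V C.
At steady state: 0 = Q C_in − (Q + kV) C_ss, so C_ss = Q C_in/(Q + kV).
C_ss = 0.2372·2.336/(0.2372 + 0.2973·1.849) = 0.554099/0.786908 = 0.704148 mol/L.

0.7041 mol/L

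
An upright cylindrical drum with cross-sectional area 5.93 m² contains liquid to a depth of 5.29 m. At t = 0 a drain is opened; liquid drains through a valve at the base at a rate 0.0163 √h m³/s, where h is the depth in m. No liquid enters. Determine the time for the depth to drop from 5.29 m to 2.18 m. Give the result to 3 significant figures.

599 s

A dh/dt = −Q_out = −0.0163 √h.
∫ h^(−1/2) dh = −(0.0163/A) ∫ dt, giving 2√h = 2√h₀ − (0.0163/A) t.
t = 2A(√h₀ − √h)/0.0163 = 2·5.93·(√5.29 − √2.18)/0.0163
  = 11.860 × (2.3000 − 1.4765) / 0.0163 = 599.20 s.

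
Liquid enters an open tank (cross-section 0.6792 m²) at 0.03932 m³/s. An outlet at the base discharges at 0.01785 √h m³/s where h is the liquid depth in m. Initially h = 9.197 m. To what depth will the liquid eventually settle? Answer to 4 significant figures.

4.852 m

A dh/dt = Q_in − 0.01785 √h. Steady state requires inflow = outflow:
Q_in = 0.01785 √h_ss ⇒ √h_ss = 0.03932/0.01785 = 2.20280.
h_ss = 2.20280² = 4.85233 m. (Since h₀ = 9.197 m > h_ss, the level will fall toward this value.)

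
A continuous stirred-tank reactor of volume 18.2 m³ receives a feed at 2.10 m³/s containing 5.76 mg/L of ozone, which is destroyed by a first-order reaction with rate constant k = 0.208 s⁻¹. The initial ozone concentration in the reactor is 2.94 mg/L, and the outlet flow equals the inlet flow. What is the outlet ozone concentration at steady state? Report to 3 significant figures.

Species balance: V dC/dt = Q C_in − Q C − k V C.
At steady state: 0 = Q C_in − (Q + kV) C_ss, so C_ss = Q C_in/(Q + kV).
C_ss = 2.10·5.76/(2.10 + 0.208·18.2) = 12.096/5.8856 = 2.0552 mg/L.

2.06 mg/L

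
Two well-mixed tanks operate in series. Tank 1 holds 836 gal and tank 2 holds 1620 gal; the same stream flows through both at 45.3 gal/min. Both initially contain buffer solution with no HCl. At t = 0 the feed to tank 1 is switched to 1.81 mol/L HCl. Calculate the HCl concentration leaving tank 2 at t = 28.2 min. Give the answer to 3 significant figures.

Time constants: τᵢ = Vᵢ/Q for each well-mixed tank.
τ₁ = 836/45.3 = 18.455 min; τ₂ = 1620/45.3 = 35.762 min.
Tank 1: C₁ = C_in(1 − e^(−t/τ₁)). Tank 2 (τ₁ ≠ τ₂): C₂ = C_in[1 − (τ₁ e^(−t/τ₁) − τ₂ e^(−t/τ₂))/(τ₁ − τ₂)].
At t = 28.2: e^(−t/τ₁) = 0.21696, e^(−t/τ₂) = 0.45450.
C₂ = 1.81·[1 − (18.455·0.21696 − 35.762·0.45450)/(-17.307)] = 1.81·0.29220 = 0.52888 mol/L.

0.529 mol/L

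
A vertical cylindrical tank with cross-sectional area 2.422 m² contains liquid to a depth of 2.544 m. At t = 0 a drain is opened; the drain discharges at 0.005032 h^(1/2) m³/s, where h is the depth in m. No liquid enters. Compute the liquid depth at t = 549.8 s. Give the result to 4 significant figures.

Accumulation of liquid (constant cross-section A): A dh/dt = −0.005032 √h.
∫ h^(−1/2) dh = −(0.005032/A) ∫ dt, giving 2√h = 2√h₀ − (0.005032/A) t.
√h = √2.544 − 0.005032·549.8/(2·2.422) = 1.59499 − 0.571138 = 1.02385.
h = 1.02385² = 1.04828 m.

1.048 m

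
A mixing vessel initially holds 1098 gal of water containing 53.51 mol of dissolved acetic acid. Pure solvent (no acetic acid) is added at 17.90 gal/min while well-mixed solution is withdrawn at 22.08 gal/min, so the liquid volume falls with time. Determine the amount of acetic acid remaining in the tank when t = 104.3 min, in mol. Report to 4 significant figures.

Let m(t) be the amount of acetic acid. Volume: V(t) = V₀ + (Q_in − Q_out) t = 1098 − 4.18000 t; V(104.3) = 662.026 gal.
Solute balance: dm/dt = 0 − Q_out C = −Q_out m/V(t).
dm/m = −Q_out dt/(V₀ − 4.18000 t); integrating gives ln(m/m₀) = −(Q_out/(Q_in−Q_out)) ln(V/V₀).
m = m₀ (V₀/V)^(Q_out/(Q_in−Q_out)) = 53.51 × (1098/662.026)^(-5.28230) = 3.69633 mol.

3.696 mol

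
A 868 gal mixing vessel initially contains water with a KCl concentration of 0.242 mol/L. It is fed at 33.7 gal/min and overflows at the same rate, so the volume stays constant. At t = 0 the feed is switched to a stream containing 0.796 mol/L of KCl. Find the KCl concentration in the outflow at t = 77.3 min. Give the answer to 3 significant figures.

0.768 mol/L

Unsteady species balance (constant V, well mixed): V dC/dt = Q(C_in − C).
Time constant τ = V/Q = 868/33.7 = 25.757 min.
C approaches C_in exponentially: C(t) = C_in + (C₀ − C_in) e^(−t/τ).
C(77.3) = 0.796 + (0.242 − 0.796)·e^(−77.3/25.757) = 0.796 + (-0.55400)·0.049729 = 0.76845 mol/L.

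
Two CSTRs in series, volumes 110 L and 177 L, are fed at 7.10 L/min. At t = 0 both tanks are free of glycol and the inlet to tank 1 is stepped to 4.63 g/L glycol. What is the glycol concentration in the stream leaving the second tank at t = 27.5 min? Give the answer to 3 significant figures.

1.86 g/L

Time constants: τᵢ = Vᵢ/Q for each well-mixed tank.
τ₁ = 110/7.10 = 15.493 min; τ₂ = 177/7.10 = 24.930 min.
Solving the cascade with C₁(0)=C₂(0)=0 gives C₂(t) = C_in[1 − (τ₁ e^(−t/τ₁) − τ₂ e^(−t/τ₂))/(τ₁ − τ₂)].
At t = 27.5: e^(−t/τ₁) = 0.16948, e^(−t/τ₂) = 0.33184.
C₂ = 4.63·[1 − (15.493·0.16948 − 24.930·0.33184)/(-9.4366)] = 4.63·0.40161 = 1.8594 g/L.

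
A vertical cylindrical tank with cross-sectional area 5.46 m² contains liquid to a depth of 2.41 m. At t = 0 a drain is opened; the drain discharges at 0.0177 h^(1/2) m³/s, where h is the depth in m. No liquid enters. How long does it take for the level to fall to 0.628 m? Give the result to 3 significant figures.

Volume balance on the tank: A dh/dt = −0.0177 √h.
∫ h^(−1/2) dh = −(0.0177/A) ∫ dt, giving 2√h = 2√h₀ − (0.0177/A) t.
t = 2A(√h₀ − √h)/0.0177 = 2·5.46·(√2.41 − √0.628)/0.0177
  = 10.920 × (1.5524 − 0.79246) / 0.0177 = 468.85 s.

469 s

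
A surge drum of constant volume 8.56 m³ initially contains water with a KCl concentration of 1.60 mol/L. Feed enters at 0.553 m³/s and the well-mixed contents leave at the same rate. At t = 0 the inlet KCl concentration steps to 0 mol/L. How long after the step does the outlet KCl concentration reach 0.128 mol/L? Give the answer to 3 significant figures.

Unsteady species balance (constant V, well mixed): V dC/dt = Q(C_in − C), so τ = V/Q = 15.479 s.
C(t) = C_in + (C₀ − C_in) e^(−t/τ). Set C = 0.128 and solve for t:
e^(−t/τ) = (C − C_in)/(C₀ − C_in) = (0.128 − 0)/(1.60 − 0) = 0.080000
t = −τ ln(…) = 15.479 × 2.5257 = 39.096 s.

39.1 s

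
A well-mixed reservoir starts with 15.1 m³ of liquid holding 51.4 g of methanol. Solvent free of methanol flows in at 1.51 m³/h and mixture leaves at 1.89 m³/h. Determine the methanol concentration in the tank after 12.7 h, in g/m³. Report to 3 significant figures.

0.737 g/m³

Let m(t) be the amount of methanol. Volume: V(t) = V₀ + (Q_in − Q_out) t = 15.1 − 0.38000 t; V(12.7) = 10.274 m³.
Solute balance: dm/dt = 0 − Q_out C = −Q_out m/V(t).
Separate: dm/m = −Q_out dt/V(t) ⇒ ln(m/m₀) = −(Q_out/(Q_in−Q_out)) ln(V/V₀).
m = m₀ (V₀/V)^(Q_out/(Q_in−Q_out)) = 51.4 × (15.1/10.274)^(-4.9737) = 7.5714 g.
C = m/V = 7.5714/10.274 = 0.73695 g/m³.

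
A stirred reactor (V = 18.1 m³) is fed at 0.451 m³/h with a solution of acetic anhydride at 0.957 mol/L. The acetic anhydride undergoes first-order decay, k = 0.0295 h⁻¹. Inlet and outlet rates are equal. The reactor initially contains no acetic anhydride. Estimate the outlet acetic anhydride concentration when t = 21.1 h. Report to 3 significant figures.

Accumulation = in − out − consumed: V dC/dt = Q C_in − Q C − k V C.
dC/dt = (Q/V) C_in − (Q/V + k) C; effective rate a = Q/V + k = 0.024917 + 0.0295 = 0.054417 h⁻¹.
C_ss = Q C_in/(Q + kV) = 0.43820 mol/L; C(t) = C_ss + (C₀ − C_ss) e^(−a t).
C(21.1) = 0.43820 + (-0.43820)·e^(−0.054417·21.1) = 0.43820 + (-0.43820)·0.31721 = 0.29920 mol/L.

0.299 mol/L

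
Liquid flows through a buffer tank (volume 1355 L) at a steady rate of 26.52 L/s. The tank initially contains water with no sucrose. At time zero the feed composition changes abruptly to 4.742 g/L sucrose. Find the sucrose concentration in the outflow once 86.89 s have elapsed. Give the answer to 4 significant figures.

Transient balance on the dissolved component: V dC/dt = Q(C_in − C).
Time constant τ = V/Q = 1355/26.52 = 51.0935 s.
Integrating: C(t) = C_in + (C₀ − C_in) e^(−t/τ).
C(86.89) = 4.742 + (0 − 4.742)·e^(−86.89/51.0935) = 4.742 + (-4.74200)·0.182573 = 3.87624 g/L.

3.876 g/L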